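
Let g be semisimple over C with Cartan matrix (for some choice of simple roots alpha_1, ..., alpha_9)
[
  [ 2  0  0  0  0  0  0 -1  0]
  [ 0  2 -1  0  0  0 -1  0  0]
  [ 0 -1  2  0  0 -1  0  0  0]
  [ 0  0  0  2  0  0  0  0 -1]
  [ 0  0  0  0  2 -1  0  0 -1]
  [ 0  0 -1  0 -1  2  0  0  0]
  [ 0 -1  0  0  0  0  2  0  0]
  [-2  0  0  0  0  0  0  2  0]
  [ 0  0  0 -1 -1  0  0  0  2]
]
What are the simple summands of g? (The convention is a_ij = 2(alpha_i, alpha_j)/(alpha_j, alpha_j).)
The diagram associated to this matrix has two connected components: the simple roots {alpha_2, alpha_3, alpha_4, alpha_5, alpha_6, alpha_7, alpha_9} form a chain of 7 nodes with single edges (A_7), and {alpha_1, alpha_8} form a chain of 2 nodes with a double edge at one end; the terminal node there is the unique short simple root (B_2). A semisimple Lie algebra decomposes uniquely as the direct sum of simple ideals, one per connected component of its Dynkin diagram, so g ≅ A_7 ⊕ B_2 (dimension 63 + 10 = 73).

A_7 + B_2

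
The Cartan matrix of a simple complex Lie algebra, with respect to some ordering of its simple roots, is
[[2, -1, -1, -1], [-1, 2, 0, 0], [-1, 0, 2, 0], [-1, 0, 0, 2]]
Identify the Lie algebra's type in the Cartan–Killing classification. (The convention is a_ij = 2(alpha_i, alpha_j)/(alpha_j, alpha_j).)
The matrix has rank 4 with 2's on the diagonal. Reading the off-diagonal entries as Dynkin edges (a single edge where a_ij = a_ji = -1; a double or triple edge where a_ij * a_ji = 2 or 3), the diagram is a chain of 2 nodes with a fork of two nodes at one end (D_4). One simple-root ordering that puts it in standard form is (alpha_2, alpha_1, alpha_3, alpha_4). So the algebra is type D_4, i.e. so(8).

D_4 (so(8))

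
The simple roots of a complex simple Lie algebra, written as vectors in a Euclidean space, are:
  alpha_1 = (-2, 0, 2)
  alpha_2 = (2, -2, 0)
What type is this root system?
Compute the Cartan integers a_ij = 2(alpha_i, alpha_j)/(alpha_j, alpha_j); the resulting 2x2 Cartan matrix is
[[2, -1], [-1, 2]].
All simple roots have the same length, so the diagram is simply laced. The associated Dynkin diagram is a chain of 2 nodes with single edges (A_2), so the type is A_2 (the algebra sl(3)).

A_2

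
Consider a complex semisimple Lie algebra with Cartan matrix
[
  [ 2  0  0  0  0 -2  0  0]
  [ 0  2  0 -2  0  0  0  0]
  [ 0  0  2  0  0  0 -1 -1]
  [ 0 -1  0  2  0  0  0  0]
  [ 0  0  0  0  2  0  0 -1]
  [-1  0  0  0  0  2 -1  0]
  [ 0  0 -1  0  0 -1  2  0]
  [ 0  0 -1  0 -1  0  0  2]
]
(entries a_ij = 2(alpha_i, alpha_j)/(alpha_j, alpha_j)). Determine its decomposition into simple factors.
The diagram associated to this matrix has two connected components: the simple roots {alpha_2, alpha_4} form a chain of 2 nodes with a double edge at one end; the terminal node there is the unique short simple root (B_2), and {alpha_1, alpha_3, alpha_5, alpha_6, alpha_7, alpha_8} form a chain of 6 nodes with a double edge at one end; the terminal node there is the unique long simple root (C_6). A semisimple Lie algebra decomposes uniquely as the direct sum of simple ideals, one per connected component of its Dynkin diagram, so g ≅ B_2 ⊕ C_6 (dimension 10 + 78 = 88).

B2 ⊕ C6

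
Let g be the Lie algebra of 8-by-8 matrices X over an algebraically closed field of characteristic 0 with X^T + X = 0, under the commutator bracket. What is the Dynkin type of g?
type D_4

This is so(8) with 8 even, which has dimension 8(8-1)/2 = 28 and rank 8/2 = 4. In the classification of classical Lie algebras, the orthogonal algebra so(2n) in an even number of variables has type D_n; here n = 4, so the Dynkin diagram is a chain of 2 nodes with a fork of two nodes at one end (D_4). Hence the type is D_4.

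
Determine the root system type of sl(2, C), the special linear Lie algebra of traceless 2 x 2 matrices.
A_1

This is sl(2), which has dimension 2^2 - 1 = 3 and rank 2 - 1 = 1 (a Cartan subalgebra is the diagonal traceless matrices). In the classification of classical Lie algebras, the special linear algebra sl(n+1) has type A_n; here n = 1, so the Dynkin diagram is a chain of 1 nodes with single edges (A_1). Hence the type is A_1.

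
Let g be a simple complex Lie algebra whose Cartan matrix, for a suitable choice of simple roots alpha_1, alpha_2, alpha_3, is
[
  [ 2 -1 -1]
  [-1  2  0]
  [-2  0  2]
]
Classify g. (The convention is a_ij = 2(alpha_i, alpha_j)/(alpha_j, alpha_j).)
C_3

The matrix has rank 3 with 2's on the diagonal. Reading the off-diagonal entries as Dynkin edges (a single edge where a_ij = a_ji = -1; a double or triple edge where a_ij * a_ji = 2 or 3), the diagram is a chain of 3 nodes with a double edge at one end; the terminal node there is the unique long simple root (C_3). One simple-root ordering that puts it in standard form is (alpha_2, alpha_1, alpha_3). So the algebra is type C_3, i.e. sp(6).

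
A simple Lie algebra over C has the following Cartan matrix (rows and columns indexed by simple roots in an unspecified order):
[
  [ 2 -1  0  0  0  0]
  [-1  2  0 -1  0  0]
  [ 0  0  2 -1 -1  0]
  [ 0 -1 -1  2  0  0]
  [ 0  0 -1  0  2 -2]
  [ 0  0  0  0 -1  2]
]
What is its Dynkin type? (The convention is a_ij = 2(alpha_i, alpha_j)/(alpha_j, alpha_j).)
The matrix has rank 6 with 2's on the diagonal. Reading the off-diagonal entries as Dynkin edges (a single edge where a_ij = a_ji = -1; a double or triple edge where a_ij * a_ji = 2 or 3), the diagram is a chain of 6 nodes with a double edge at one end; the terminal node there is the unique short simple root (B_6). One simple-root ordering that puts it in standard form is (alpha_1, alpha_2, alpha_4, alpha_3, alpha_5, alpha_6). So the algebra is type B_6, i.e. so(13).

type B_6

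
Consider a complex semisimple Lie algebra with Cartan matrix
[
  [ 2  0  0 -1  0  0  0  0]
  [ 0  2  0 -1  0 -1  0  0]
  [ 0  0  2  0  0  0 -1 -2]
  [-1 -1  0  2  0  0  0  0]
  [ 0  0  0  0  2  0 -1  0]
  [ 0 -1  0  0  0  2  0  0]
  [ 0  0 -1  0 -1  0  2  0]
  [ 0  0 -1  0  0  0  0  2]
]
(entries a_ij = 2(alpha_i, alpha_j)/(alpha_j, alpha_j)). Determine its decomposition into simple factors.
The diagram associated to this matrix has two connected components: the simple roots {alpha_1, alpha_2, alpha_4, alpha_6} form a chain of 4 nodes with single edges (A_4), and {alpha_3, alpha_5, alpha_7, alpha_8} form a chain of 4 nodes with a double edge at one end; the terminal node there is the unique short simple root (B_4). A semisimple Lie algebra decomposes uniquely as the direct sum of simple ideals, one per connected component of its Dynkin diagram, so g ≅ A_4 ⊕ B_4 (dimension 24 + 36 = 60).

A_4 (sl(5)) ⊕ B_4 (so(9))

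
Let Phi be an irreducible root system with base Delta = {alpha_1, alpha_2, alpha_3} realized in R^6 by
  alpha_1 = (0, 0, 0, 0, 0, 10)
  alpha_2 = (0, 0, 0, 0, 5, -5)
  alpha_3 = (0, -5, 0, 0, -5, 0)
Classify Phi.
Compute the Cartan integers a_ij = 2(alpha_i, alpha_j)/(alpha_j, alpha_j); the resulting 3x3 Cartan matrix is
[[2, -2, 0], [-1, 2, -1], [0, -1, 2]].
The roots have two lengths (squared-length ratio 2:1); the short ones are alpha_{2,3}. The associated Dynkin diagram is a chain of 3 nodes with a double edge at one end; the terminal node there is the unique long simple root (C_3), so the type is C_3 (the algebra sp(6)).

type C_3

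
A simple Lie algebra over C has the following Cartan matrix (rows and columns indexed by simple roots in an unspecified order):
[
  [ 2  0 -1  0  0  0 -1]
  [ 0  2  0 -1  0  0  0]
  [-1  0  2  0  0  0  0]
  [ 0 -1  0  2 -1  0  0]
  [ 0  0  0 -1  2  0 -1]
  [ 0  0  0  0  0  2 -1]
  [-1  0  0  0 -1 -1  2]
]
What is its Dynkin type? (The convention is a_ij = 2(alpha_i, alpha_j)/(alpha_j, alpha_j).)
The matrix has rank 7 with 2's on the diagonal. Reading the off-diagonal entries as Dynkin edges (a single edge where a_ij = a_ji = -1; a double or triple edge where a_ij * a_ji = 2 or 3), the diagram is a chain of 6 nodes with one extra node attached to the third node from one end (E_7). One simple-root ordering that puts it in standard form is (alpha_3, alpha_6, alpha_1, alpha_7, alpha_5, alpha_4, alpha_2). So the algebra is type E_7.

type E_7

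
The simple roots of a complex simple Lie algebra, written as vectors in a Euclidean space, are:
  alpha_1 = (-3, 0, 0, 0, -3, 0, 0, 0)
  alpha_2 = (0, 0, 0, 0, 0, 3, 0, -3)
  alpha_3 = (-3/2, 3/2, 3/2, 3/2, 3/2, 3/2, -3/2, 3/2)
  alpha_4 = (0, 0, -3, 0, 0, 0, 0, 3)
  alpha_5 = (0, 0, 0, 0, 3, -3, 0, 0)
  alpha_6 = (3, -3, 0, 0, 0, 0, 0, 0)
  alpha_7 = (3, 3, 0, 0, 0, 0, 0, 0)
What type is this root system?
Compute the Cartan integers a_ij = 2(alpha_i, alpha_j)/(alpha_j, alpha_j); the resulting 7x7 Cartan matrix is
[[2, 0, 0, 0, -1, -1, -1], [0, 2, 0, -1, -1, 0, 0], [0, 0, 2, 0, 0, -1, 0], [0, -1, 0, 2, 0, 0, 0], [-1, -1, 0, 0, 2, 0, 0], [-1, 0, -1, 0, 0, 2, 0], [-1, 0, 0, 0, 0, 0, 2]].
All simple roots have the same length, so the diagram is simply laced. The associated Dynkin diagram is a chain of 6 nodes with one extra node attached to the third node from one end (E_7), so the type is E_7.

E7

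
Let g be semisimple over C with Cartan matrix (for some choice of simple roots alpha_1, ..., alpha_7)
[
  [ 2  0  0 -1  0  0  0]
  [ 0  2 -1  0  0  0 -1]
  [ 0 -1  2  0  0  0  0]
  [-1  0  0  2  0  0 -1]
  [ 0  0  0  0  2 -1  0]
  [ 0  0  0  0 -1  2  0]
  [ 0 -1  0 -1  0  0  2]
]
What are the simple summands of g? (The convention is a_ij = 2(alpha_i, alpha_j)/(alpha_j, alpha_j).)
The diagram associated to this matrix has two connected components: the simple roots {alpha_5, alpha_6} form a chain of 2 nodes with single edges (A_2), and {alpha_1, alpha_2, alpha_3, alpha_4, alpha_7} form a chain of 5 nodes with single edges (A_5). A semisimple Lie algebra decomposes uniquely as the direct sum of simple ideals, one per connected component of its Dynkin diagram, so g ≅ A_2 ⊕ A_5 (dimension 8 + 35 = 43).

A2 ⊕ A5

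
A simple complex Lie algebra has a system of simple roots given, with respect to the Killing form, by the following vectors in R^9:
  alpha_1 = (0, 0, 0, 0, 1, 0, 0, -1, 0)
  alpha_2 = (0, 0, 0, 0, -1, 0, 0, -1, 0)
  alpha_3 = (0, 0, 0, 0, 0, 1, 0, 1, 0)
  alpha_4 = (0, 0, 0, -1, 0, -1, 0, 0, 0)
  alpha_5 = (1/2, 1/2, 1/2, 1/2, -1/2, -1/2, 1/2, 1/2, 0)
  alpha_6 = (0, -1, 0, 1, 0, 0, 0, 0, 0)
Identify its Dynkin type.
E_6

Compute the Cartan integers a_ij = 2(alpha_i, alpha_j)/(alpha_j, alpha_j); the resulting 6x6 Cartan matrix is
[[2, 0, -1, 0, -1, 0], [0, 2, -1, 0, 0, 0], [-1, -1, 2, -1, 0, 0], [0, 0, -1, 2, 0, -1], [-1, 0, 0, 0, 2, 0], [0, 0, 0, -1, 0, 2]].
All simple roots have the same length, so the diagram is simply laced. The associated Dynkin diagram is a chain of 5 nodes with one extra node attached to the third node from one end (E_6), so the type is E_6.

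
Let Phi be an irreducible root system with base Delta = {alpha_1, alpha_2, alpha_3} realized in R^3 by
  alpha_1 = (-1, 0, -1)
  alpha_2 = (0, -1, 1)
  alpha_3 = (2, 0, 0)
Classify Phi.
Compute the Cartan integers a_ij = 2(alpha_i, alpha_j)/(alpha_j, alpha_j); the resulting 3x3 Cartan matrix is
[[2, -1, -1], [-1, 2, 0], [-2, 0, 2]].
The roots have two lengths (squared-length ratio 2:1); the short ones are alpha_{1,2}. The associated Dynkin diagram is a chain of 3 nodes with a double edge at one end; the terminal node there is the unique long simple root (C_3), so the type is C_3 (the algebra sp(6)).

C_3 (sp(6))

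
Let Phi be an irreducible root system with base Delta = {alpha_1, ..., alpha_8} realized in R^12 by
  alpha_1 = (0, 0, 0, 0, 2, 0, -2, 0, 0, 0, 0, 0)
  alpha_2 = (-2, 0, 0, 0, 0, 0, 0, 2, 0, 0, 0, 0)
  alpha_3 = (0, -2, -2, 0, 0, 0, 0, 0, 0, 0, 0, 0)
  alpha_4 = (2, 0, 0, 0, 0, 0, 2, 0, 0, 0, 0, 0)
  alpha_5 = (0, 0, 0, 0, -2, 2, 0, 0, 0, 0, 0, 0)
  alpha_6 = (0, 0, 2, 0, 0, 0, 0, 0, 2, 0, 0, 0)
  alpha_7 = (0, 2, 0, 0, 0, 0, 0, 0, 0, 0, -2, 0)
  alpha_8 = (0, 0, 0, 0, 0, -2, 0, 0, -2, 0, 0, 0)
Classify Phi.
Compute the Cartan integers a_ij = 2(alpha_i, alpha_j)/(alpha_j, alpha_j); the resulting 8x8 Cartan matrix is
[[2, 0, 0, -1, -1, 0, 0, 0], [0, 2, 0, -1, 0, 0, 0, 0], [0, 0, 2, 0, 0, -1, -1, 0], [-1, -1, 0, 2, 0, 0, 0, 0], [-1, 0, 0, 0, 2, 0, 0, -1], [0, 0, -1, 0, 0, 2, 0, -1], [0, 0, -1, 0, 0, 0, 2, 0], [0, 0, 0, 0, -1, -1, 0, 2]].
All simple roots have the same length, so the diagram is simply laced. The associated Dynkin diagram is a chain of 8 nodes with single edges (A_8), so the type is A_8 (the algebra sl(9)).

type A_8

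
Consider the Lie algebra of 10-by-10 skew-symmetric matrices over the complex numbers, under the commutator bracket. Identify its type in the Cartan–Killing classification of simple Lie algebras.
This is so(10) with 10 even, which has dimension 10(10-1)/2 = 45 and rank 10/2 = 5. In the classification of classical Lie algebras, the orthogonal algebra so(2n) in an even number of variables has type D_n; here n = 5, so the Dynkin diagram is a chain of 3 nodes with a fork of two nodes at one end (D_5). Hence the type is D_5.

D5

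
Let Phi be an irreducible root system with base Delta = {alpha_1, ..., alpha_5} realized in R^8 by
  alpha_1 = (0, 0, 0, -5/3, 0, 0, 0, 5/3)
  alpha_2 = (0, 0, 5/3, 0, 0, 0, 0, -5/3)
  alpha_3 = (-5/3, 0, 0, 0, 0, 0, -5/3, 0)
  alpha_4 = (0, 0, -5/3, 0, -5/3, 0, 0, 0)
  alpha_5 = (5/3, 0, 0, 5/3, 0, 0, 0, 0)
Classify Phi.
Compute the Cartan integers a_ij = 2(alpha_i, alpha_j)/(alpha_j, alpha_j); the resulting 5x5 Cartan matrix is
[[2, -1, 0, 0, -1], [-1, 2, 0, -1, 0], [0, 0, 2, 0, -1], [0, -1, 0, 2, 0], [-1, 0, -1, 0, 2]].
All simple roots have the same length, so the diagram is simply laced. The associated Dynkin diagram is a chain of 5 nodes with single edges (A_5), so the type is A_5 (the algebra sl(6)).

A_5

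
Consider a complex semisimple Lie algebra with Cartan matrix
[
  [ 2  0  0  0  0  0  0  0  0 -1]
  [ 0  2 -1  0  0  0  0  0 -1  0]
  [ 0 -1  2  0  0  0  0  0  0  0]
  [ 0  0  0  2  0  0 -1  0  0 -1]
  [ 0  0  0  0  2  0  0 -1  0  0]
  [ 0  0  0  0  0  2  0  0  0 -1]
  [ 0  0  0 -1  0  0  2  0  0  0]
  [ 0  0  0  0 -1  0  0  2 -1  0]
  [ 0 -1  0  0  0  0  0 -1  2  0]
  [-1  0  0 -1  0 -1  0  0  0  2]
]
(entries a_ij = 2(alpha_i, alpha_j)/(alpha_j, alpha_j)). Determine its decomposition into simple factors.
A_5 (sl(6)) ⊕ D_5 (so(10))

The diagram associated to this matrix has two connected components: the simple roots {alpha_2, alpha_3, alpha_5, alpha_8, alpha_9} form a chain of 5 nodes with single edges (A_5), and {alpha_1, alpha_4, alpha_6, alpha_7, alpha_10} form a chain of 3 nodes with a fork of two nodes at one end (D_5). A semisimple Lie algebra decomposes uniquely as the direct sum of simple ideals, one per connected component of its Dynkin diagram, so g ≅ A_5 ⊕ D_5 (dimension 35 + 45 = 80).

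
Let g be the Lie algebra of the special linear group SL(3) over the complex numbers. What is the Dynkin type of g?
This is sl(3), which has dimension 3^2 - 1 = 8 and rank 3 - 1 = 2 (a Cartan subalgebra is the diagonal traceless matrices). In the classification of classical Lie algebras, the special linear algebra sl(n+1) has type A_n; here n = 2, so the Dynkin diagram is a chain of 2 nodes with single edges (A_2). Hence the type is A_2.

A_2 (sl(3))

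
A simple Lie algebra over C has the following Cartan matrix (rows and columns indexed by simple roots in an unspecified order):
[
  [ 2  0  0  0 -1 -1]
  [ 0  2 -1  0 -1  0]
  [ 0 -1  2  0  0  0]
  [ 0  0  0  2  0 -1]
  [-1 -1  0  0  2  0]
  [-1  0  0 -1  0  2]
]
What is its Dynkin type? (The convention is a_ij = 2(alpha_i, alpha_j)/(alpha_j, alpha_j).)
The matrix has rank 6 with 2's on the diagonal. Reading the off-diagonal entries as Dynkin edges (a single edge where a_ij = a_ji = -1; a double or triple edge where a_ij * a_ji = 2 or 3), the diagram is a chain of 6 nodes with single edges (A_6). One simple-root ordering that puts it in standard form is (alpha_4, alpha_6, alpha_1, alpha_5, alpha_2, alpha_3). So the algebra is type A_6, i.e. sl(7).

A6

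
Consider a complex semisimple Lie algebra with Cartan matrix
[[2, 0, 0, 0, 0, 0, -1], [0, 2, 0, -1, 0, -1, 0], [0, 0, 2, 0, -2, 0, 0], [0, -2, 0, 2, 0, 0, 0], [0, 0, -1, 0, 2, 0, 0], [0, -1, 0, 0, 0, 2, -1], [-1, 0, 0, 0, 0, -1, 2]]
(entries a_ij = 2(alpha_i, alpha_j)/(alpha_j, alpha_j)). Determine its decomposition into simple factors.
B_2 + C_5

The diagram associated to this matrix has two connected components: the simple roots {alpha_3, alpha_5} form a chain of 2 nodes with a double edge at one end; the terminal node there is the unique short simple root (B_2), and {alpha_1, alpha_2, alpha_4, alpha_6, alpha_7} form a chain of 5 nodes with a double edge at one end; the terminal node there is the unique long simple root (C_5). A semisimple Lie algebra decomposes uniquely as the direct sum of simple ideals, one per connected component of its Dynkin diagram, so g ≅ B_2 ⊕ C_5 (dimension 10 + 55 = 65).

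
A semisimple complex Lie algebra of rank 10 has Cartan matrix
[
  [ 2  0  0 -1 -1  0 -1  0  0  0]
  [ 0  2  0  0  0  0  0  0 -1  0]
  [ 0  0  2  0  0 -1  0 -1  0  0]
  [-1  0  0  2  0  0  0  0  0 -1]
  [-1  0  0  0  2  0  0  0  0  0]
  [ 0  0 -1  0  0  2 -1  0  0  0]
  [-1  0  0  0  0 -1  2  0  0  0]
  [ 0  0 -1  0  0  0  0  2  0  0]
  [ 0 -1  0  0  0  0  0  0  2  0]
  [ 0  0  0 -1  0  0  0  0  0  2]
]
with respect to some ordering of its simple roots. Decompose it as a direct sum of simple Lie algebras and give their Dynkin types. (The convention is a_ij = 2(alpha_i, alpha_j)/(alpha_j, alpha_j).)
The diagram associated to this matrix has two connected components: the simple roots {alpha_2, alpha_9} form a chain of 2 nodes with single edges (A_2), and {alpha_1, alpha_3, alpha_4, alpha_5, alpha_6, alpha_7, alpha_8, alpha_10} form a chain of 7 nodes with one extra node attached to the third node from one end (E_8). A semisimple Lie algebra decomposes uniquely as the direct sum of simple ideals, one per connected component of its Dynkin diagram, so g ≅ A_2 ⊕ E_8 (dimension 8 + 248 = 256).

A2 + E8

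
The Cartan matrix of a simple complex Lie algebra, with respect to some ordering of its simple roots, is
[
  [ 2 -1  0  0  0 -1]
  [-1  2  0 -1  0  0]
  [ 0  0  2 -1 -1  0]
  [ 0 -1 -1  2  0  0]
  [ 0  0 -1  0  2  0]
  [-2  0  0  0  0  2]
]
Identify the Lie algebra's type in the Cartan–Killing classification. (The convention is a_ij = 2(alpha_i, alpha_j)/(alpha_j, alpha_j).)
type C_6

The matrix has rank 6 with 2's on the diagonal. Reading the off-diagonal entries as Dynkin edges (a single edge where a_ij = a_ji = -1; a double or triple edge where a_ij * a_ji = 2 or 3), the diagram is a chain of 6 nodes with a double edge at one end; the terminal node there is the unique long simple root (C_6). One simple-root ordering that puts it in standard form is (alpha_5, alpha_3, alpha_4, alpha_2, alpha_1, alpha_6). So the algebra is type C_6, i.e. sp(12).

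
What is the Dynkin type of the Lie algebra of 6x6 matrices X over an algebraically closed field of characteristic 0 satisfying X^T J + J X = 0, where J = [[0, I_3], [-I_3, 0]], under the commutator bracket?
type C_3

This is sp(6), which has dimension 6(6+1)/2 = 21 and rank 6/2 = 3. In the classification of classical Lie algebras, the symplectic algebra sp(2n) has type C_n; here n = 3, so the Dynkin diagram is a chain of 3 nodes with a double edge at one end; the terminal node there is the unique long simple root (C_3). Hence the type is C_3.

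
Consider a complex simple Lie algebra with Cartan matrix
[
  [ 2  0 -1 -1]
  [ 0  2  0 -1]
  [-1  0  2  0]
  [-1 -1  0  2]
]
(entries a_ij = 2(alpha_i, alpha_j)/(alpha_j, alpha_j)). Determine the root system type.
The matrix has rank 4 with 2's on the diagonal. Reading the off-diagonal entries as Dynkin edges (a single edge where a_ij = a_ji = -1; a double or triple edge where a_ij * a_ji = 2 or 3), the diagram is a chain of 4 nodes with single edges (A_4). One simple-root ordering that puts it in standard form is (alpha_2, alpha_4, alpha_1, alpha_3). So the algebra is type A_4, i.e. sl(5).

A_4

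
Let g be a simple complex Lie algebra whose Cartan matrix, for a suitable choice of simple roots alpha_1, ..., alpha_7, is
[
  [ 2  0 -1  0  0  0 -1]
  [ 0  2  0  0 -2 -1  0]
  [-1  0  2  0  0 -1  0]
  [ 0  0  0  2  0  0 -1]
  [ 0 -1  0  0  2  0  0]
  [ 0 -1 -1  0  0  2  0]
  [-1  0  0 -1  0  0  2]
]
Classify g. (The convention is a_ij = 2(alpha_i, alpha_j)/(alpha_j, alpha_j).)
B_7 (so(15))

The matrix has rank 7 with 2's on the diagonal. Reading the off-diagonal entries as Dynkin edges (a single edge where a_ij = a_ji = -1; a double or triple edge where a_ij * a_ji = 2 or 3), the diagram is a chain of 7 nodes with a double edge at one end; the terminal node there is the unique short simple root (B_7). One simple-root ordering that puts it in standard form is (alpha_4, alpha_7, alpha_1, alpha_3, alpha_6, alpha_2, alpha_5). So the algebra is type B_7, i.e. so(15).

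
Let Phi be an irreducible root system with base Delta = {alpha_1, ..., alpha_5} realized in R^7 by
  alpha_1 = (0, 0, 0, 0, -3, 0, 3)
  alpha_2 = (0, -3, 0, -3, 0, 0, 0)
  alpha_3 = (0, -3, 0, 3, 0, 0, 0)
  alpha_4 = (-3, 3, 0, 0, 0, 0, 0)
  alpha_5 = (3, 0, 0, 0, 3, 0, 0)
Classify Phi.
D_5

Compute the Cartan integers a_ij = 2(alpha_i, alpha_j)/(alpha_j, alpha_j); the resulting 5x5 Cartan matrix is
[[2, 0, 0, 0, -1], [0, 2, 0, -1, 0], [0, 0, 2, -1, 0], [0, -1, -1, 2, -1], [-1, 0, 0, -1, 2]].
All simple roots have the same length, so the diagram is simply laced. The associated Dynkin diagram is a chain of 3 nodes with a fork of two nodes at one end (D_5), so the type is D_5 (the algebra so(10)).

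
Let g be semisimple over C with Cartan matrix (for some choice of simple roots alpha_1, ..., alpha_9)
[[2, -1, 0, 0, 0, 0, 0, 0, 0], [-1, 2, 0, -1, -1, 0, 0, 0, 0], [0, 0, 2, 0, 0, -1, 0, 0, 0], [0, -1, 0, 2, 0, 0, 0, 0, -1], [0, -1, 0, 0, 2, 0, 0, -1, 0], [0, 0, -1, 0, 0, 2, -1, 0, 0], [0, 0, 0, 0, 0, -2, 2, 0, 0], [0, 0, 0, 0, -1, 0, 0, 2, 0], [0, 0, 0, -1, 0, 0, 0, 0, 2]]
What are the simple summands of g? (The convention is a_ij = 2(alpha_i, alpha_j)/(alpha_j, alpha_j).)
The diagram associated to this matrix has two connected components: the simple roots {alpha_3, alpha_6, alpha_7} form a chain of 3 nodes with a double edge at one end; the terminal node there is the unique long simple root (C_3), and {alpha_1, alpha_2, alpha_4, alpha_5, alpha_8, alpha_9} form a chain of 5 nodes with one extra node attached to the third node from one end (E_6). A semisimple Lie algebra decomposes uniquely as the direct sum of simple ideals, one per connected component of its Dynkin diagram, so g ≅ C_3 ⊕ E_6 (dimension 21 + 78 = 99).

type C_3 ⊕ type E_6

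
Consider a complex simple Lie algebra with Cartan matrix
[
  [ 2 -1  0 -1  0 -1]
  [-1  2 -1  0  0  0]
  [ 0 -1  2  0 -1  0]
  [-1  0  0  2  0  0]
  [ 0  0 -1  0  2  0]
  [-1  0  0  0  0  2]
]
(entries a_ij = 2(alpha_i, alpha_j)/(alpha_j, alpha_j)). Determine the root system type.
D_6 (so(12))

The matrix has rank 6 with 2's on the diagonal. Reading the off-diagonal entries as Dynkin edges (a single edge where a_ij = a_ji = -1; a double or triple edge where a_ij * a_ji = 2 or 3), the diagram is a chain of 4 nodes with a fork of two nodes at one end (D_6). One simple-root ordering that puts it in standard form is (alpha_5, alpha_3, alpha_2, alpha_1, alpha_6, alpha_4). So the algebra is type D_6, i.e. so(12).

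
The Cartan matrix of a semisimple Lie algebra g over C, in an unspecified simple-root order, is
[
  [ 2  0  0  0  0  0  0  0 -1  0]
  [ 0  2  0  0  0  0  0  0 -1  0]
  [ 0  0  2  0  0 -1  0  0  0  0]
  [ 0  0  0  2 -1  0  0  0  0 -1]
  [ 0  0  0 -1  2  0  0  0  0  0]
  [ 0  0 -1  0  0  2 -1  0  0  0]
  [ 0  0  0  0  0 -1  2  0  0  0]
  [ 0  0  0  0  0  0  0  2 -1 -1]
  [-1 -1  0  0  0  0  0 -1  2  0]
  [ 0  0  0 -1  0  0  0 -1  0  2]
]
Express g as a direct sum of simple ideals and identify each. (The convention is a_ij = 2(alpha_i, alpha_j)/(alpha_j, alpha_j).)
type A_3 ⊕ type D_7

The diagram associated to this matrix has two connected components: the simple roots {alpha_3, alpha_6, alpha_7} form a chain of 3 nodes with single edges (A_3), and {alpha_1, alpha_2, alpha_4, alpha_5, alpha_8, alpha_9, alpha_10} form a chain of 5 nodes with a fork of two nodes at one end (D_7). A semisimple Lie algebra decomposes uniquely as the direct sum of simple ideals, one per connected component of its Dynkin diagram, so g ≅ A_3 ⊕ D_7 (dimension 15 + 91 = 106).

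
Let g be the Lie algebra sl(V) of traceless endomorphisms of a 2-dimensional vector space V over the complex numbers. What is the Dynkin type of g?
A_1

This is sl(2), which has dimension 2^2 - 1 = 3 and rank 2 - 1 = 1 (a Cartan subalgebra is the diagonal traceless matrices). In the classification of classical Lie algebras, the special linear algebra sl(n+1) has type A_n; here n = 1, so the Dynkin diagram is a chain of 1 nodes with single edges (A_1). Hence the type is A_1.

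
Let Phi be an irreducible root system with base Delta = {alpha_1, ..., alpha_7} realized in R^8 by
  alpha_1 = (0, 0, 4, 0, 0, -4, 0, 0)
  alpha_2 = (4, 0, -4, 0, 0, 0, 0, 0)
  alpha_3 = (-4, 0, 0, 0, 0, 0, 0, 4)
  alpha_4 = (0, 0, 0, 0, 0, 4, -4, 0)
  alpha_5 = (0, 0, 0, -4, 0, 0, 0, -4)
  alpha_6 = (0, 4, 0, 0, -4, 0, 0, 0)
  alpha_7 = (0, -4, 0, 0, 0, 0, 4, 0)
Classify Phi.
A7

Compute the Cartan integers a_ij = 2(alpha_i, alpha_j)/(alpha_j, alpha_j); the resulting 7x7 Cartan matrix is
[[2, -1, 0, -1, 0, 0, 0], [-1, 2, -1, 0, 0, 0, 0], [0, -1, 2, 0, -1, 0, 0], [-1, 0, 0, 2, 0, 0, -1], [0, 0, -1, 0, 2, 0, 0], [0, 0, 0, 0, 0, 2, -1], [0, 0, 0, -1, 0, -1, 2]].
All simple roots have the same length, so the diagram is simply laced. The associated Dynkin diagram is a chain of 7 nodes with single edges (A_7), so the type is A_7 (the algebra sl(8)).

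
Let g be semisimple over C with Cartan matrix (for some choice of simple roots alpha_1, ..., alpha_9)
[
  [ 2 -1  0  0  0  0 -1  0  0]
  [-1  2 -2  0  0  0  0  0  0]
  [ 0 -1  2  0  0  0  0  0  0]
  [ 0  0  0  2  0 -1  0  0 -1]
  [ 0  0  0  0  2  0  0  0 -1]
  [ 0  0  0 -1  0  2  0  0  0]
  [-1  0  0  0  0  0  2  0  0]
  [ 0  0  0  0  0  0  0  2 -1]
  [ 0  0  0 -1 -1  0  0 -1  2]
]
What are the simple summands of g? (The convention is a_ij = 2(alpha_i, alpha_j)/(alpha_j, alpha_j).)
B_4 ⊕ D_5

The diagram associated to this matrix has two connected components: the simple roots {alpha_1, alpha_2, alpha_3, alpha_7} form a chain of 4 nodes with a double edge at one end; the terminal node there is the unique short simple root (B_4), and {alpha_4, alpha_5, alpha_6, alpha_8, alpha_9} form a chain of 3 nodes with a fork of two nodes at one end (D_5). A semisimple Lie algebra decomposes uniquely as the direct sum of simple ideals, one per connected component of its Dynkin diagram, so g ≅ B_4 ⊕ D_5 (dimension 36 + 45 = 81).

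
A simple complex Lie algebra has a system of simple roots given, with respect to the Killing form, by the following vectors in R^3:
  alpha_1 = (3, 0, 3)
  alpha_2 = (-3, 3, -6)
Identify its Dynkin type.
Compute the Cartan integers a_ij = 2(alpha_i, alpha_j)/(alpha_j, alpha_j); the resulting 2x2 Cartan matrix is
[[2, -1], [-3, 2]].
The roots have two lengths (squared-length ratio 3:1); the short ones are alpha_{1}. The associated Dynkin diagram is two nodes joined by a triple edge (G_2), so the type is G_2.

type G_2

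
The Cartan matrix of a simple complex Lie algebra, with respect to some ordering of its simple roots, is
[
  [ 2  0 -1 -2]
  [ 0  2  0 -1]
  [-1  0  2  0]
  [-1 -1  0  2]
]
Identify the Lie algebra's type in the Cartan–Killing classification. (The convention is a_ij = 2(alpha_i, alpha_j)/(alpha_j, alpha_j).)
F_4

The matrix has rank 4 with 2's on the diagonal. Reading the off-diagonal entries as Dynkin edges (a single edge where a_ij = a_ji = -1; a double or triple edge where a_ij * a_ji = 2 or 3), the diagram is a chain of 4 nodes with a double edge between the middle two (F_4). One simple-root ordering that puts it in standard form is (alpha_3, alpha_1, alpha_4, alpha_2). So the algebra is type F_4.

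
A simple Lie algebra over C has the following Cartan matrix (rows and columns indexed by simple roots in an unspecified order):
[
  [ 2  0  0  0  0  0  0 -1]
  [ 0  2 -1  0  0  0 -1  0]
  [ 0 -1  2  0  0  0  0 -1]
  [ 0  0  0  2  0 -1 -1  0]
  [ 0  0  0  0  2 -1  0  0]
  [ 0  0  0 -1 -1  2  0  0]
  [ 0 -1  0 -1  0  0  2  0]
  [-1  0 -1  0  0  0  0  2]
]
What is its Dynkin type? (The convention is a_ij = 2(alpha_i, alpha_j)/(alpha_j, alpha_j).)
A8

The matrix has rank 8 with 2's on the diagonal. Reading the off-diagonal entries as Dynkin edges (a single edge where a_ij = a_ji = -1; a double or triple edge where a_ij * a_ji = 2 or 3), the diagram is a chain of 8 nodes with single edges (A_8). One simple-root ordering that puts it in standard form is (alpha_1, alpha_8, alpha_3, alpha_2, alpha_7, alpha_4, alpha_6, alpha_5). So the algebra is type A_8, i.e. sl(9).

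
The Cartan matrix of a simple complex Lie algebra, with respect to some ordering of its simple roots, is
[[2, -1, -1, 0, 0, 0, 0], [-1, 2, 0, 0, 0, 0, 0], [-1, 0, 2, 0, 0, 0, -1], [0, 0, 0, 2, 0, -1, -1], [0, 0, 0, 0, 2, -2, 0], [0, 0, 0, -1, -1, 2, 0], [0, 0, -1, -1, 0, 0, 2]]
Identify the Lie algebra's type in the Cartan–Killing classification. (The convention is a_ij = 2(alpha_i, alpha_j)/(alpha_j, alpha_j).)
C7

The matrix has rank 7 with 2's on the diagonal. Reading the off-diagonal entries as Dynkin edges (a single edge where a_ij = a_ji = -1; a double or triple edge where a_ij * a_ji = 2 or 3), the diagram is a chain of 7 nodes with a double edge at one end; the terminal node there is the unique long simple root (C_7). One simple-root ordering that puts it in standard form is (alpha_2, alpha_1, alpha_3, alpha_7, alpha_4, alpha_6, alpha_5). So the algebra is type C_7, i.e. sp(14).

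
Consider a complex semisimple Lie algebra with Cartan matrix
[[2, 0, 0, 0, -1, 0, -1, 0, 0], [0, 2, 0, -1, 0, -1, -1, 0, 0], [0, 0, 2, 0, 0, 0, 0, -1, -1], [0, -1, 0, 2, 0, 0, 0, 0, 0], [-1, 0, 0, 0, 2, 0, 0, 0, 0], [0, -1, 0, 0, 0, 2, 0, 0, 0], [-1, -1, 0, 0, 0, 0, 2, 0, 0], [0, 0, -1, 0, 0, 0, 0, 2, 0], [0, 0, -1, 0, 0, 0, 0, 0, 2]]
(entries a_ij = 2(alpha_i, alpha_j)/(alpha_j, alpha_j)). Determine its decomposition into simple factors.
The diagram associated to this matrix has two connected components: the simple roots {alpha_3, alpha_8, alpha_9} form a chain of 3 nodes with single edges (A_3), and {alpha_1, alpha_2, alpha_4, alpha_5, alpha_6, alpha_7} form a chain of 4 nodes with a fork of two nodes at one end (D_6). A semisimple Lie algebra decomposes uniquely as the direct sum of simple ideals, one per connected component of its Dynkin diagram, so g ≅ A_3 ⊕ D_6 (dimension 15 + 66 = 81).

A_3 (sl(4)) ⊕ D_6 (so(12))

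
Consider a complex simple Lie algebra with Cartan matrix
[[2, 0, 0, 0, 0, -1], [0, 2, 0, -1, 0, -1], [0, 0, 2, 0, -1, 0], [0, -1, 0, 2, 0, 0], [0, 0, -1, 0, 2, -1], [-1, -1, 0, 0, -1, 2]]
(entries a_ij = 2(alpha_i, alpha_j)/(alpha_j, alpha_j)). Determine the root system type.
E_6

The matrix has rank 6 with 2's on the diagonal. Reading the off-diagonal entries as Dynkin edges (a single edge where a_ij = a_ji = -1; a double or triple edge where a_ij * a_ji = 2 or 3), the diagram is a chain of 5 nodes with one extra node attached to the third node from one end (E_6). One simple-root ordering that puts it in standard form is (alpha_4, alpha_1, alpha_2, alpha_6, alpha_5, alpha_3). So the algebra is type E_6.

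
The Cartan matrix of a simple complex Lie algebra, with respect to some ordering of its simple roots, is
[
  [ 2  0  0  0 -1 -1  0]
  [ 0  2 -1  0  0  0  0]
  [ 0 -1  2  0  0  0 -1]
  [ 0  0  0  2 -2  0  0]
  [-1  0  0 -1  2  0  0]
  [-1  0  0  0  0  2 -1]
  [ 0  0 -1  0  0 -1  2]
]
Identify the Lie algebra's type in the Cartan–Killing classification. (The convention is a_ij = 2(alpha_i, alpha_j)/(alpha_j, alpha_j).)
C_7

The matrix has rank 7 with 2's on the diagonal. Reading the off-diagonal entries as Dynkin edges (a single edge where a_ij = a_ji = -1; a double or triple edge where a_ij * a_ji = 2 or 3), the diagram is a chain of 7 nodes with a double edge at one end; the terminal node there is the unique long simple root (C_7). One simple-root ordering that puts it in standard form is (alpha_2, alpha_3, alpha_7, alpha_6, alpha_1, alpha_5, alpha_4). So the algebra is type C_7, i.e. sp(14).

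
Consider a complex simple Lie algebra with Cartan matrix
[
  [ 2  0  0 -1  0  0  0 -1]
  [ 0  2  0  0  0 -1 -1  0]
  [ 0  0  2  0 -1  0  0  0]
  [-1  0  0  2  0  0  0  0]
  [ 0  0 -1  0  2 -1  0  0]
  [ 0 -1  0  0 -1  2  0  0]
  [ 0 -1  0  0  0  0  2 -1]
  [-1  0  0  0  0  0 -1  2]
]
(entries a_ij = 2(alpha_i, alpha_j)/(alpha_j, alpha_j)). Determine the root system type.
The matrix has rank 8 with 2's on the diagonal. Reading the off-diagonal entries as Dynkin edges (a single edge where a_ij = a_ji = -1; a double or triple edge where a_ij * a_ji = 2 or 3), the diagram is a chain of 8 nodes with single edges (A_8). One simple-root ordering that puts it in standard form is (alpha_4, alpha_1, alpha_8, alpha_7, alpha_2, alpha_6, alpha_5, alpha_3). So the algebra is type A_8, i.e. sl(9).

A8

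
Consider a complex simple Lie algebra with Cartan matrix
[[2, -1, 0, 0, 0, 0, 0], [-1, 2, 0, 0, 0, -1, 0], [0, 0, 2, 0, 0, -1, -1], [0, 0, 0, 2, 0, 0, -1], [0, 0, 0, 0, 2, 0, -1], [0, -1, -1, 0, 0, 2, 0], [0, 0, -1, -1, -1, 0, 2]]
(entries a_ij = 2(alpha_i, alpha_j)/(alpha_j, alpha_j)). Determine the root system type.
D_7

The matrix has rank 7 with 2's on the diagonal. Reading the off-diagonal entries as Dynkin edges (a single edge where a_ij = a_ji = -1; a double or triple edge where a_ij * a_ji = 2 or 3), the diagram is a chain of 5 nodes with a fork of two nodes at one end (D_7). One simple-root ordering that puts it in standard form is (alpha_1, alpha_2, alpha_6, alpha_3, alpha_7, alpha_5, alpha_4). So the algebra is type D_7, i.e. so(14).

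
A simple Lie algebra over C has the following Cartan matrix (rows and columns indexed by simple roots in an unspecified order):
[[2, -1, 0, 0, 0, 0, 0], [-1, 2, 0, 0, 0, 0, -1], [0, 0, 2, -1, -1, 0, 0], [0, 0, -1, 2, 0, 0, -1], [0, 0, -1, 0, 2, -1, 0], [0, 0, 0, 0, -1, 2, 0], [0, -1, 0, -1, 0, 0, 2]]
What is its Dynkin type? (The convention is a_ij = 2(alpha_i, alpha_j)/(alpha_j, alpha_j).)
The matrix has rank 7 with 2's on the diagonal. Reading the off-diagonal entries as Dynkin edges (a single edge where a_ij = a_ji = -1; a double or triple edge where a_ij * a_ji = 2 or 3), the diagram is a chain of 7 nodes with single edges (A_7). One simple-root ordering that puts it in standard form is (alpha_6, alpha_5, alpha_3, alpha_4, alpha_7, alpha_2, alpha_1). So the algebra is type A_7, i.e. sl(8).

A_7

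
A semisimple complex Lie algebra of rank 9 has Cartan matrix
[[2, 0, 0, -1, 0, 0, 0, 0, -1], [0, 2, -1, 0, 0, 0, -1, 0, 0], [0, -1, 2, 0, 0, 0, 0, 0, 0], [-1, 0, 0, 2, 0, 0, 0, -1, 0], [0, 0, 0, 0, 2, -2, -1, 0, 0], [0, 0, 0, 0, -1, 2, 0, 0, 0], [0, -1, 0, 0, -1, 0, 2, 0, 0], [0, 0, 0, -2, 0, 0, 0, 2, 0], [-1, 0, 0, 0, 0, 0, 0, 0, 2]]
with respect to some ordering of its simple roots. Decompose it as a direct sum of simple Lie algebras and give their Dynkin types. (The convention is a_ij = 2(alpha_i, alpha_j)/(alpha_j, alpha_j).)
B_5 (so(11)) + C_4 (sp(8))

The diagram associated to this matrix has two connected components: the simple roots {alpha_2, alpha_3, alpha_5, alpha_6, alpha_7} form a chain of 5 nodes with a double edge at one end; the terminal node there is the unique short simple root (B_5), and {alpha_1, alpha_4, alpha_8, alpha_9} form a chain of 4 nodes with a double edge at one end; the terminal node there is the unique long simple root (C_4). A semisimple Lie algebra decomposes uniquely as the direct sum of simple ideals, one per connected component of its Dynkin diagram, so g ≅ B_5 ⊕ C_4 (dimension 55 + 36 = 91).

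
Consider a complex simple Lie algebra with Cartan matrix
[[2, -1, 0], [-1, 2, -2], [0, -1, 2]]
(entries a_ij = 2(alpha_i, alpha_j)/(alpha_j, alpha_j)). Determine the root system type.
type B_3

The matrix has rank 3 with 2's on the diagonal. Reading the off-diagonal entries as Dynkin edges (a single edge where a_ij = a_ji = -1; a double or triple edge where a_ij * a_ji = 2 or 3), the diagram is a chain of 3 nodes with a double edge at one end; the terminal node there is the unique short simple root (B_3). One simple-root ordering that puts it in standard form is (alpha_1, alpha_2, alpha_3). So the algebra is type B_3, i.e. so(7).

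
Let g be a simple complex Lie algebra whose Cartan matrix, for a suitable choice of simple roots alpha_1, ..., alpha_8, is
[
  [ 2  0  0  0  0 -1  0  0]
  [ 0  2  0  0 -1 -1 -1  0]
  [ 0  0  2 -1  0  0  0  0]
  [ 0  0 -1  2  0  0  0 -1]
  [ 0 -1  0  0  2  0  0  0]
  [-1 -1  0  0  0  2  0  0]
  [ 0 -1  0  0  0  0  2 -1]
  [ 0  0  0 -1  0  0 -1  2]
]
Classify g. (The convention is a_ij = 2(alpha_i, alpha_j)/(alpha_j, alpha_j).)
E_8

The matrix has rank 8 with 2's on the diagonal. Reading the off-diagonal entries as Dynkin edges (a single edge where a_ij = a_ji = -1; a double or triple edge where a_ij * a_ji = 2 or 3), the diagram is a chain of 7 nodes with one extra node attached to the third node from one end (E_8). One simple-root ordering that puts it in standard form is (alpha_1, alpha_5, alpha_6, alpha_2, alpha_7, alpha_8, alpha_4, alpha_3). So the algebra is type E_8.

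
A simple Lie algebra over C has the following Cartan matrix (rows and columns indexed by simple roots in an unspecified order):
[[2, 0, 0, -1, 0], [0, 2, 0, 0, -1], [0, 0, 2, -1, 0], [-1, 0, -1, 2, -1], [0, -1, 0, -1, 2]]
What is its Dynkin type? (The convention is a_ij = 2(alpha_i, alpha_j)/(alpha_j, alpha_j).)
D5

The matrix has rank 5 with 2's on the diagonal. Reading the off-diagonal entries as Dynkin edges (a single edge where a_ij = a_ji = -1; a double or triple edge where a_ij * a_ji = 2 or 3), the diagram is a chain of 3 nodes with a fork of two nodes at one end (D_5). One simple-root ordering that puts it in standard form is (alpha_2, alpha_5, alpha_4, alpha_1, alpha_3). So the algebra is type D_5, i.e. so(10).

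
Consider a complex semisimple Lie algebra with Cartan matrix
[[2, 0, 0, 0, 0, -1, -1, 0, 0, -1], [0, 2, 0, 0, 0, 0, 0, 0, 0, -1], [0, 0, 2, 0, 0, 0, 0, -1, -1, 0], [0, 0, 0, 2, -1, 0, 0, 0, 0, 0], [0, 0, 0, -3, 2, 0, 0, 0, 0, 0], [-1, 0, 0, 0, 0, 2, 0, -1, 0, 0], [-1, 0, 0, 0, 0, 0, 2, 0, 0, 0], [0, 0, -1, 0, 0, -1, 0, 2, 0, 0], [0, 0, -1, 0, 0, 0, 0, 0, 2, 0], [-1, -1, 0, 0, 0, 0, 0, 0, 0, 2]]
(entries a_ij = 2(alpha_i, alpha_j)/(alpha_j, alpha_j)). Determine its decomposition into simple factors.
E_8 + G_2

The diagram associated to this matrix has two connected components: the simple roots {alpha_1, alpha_2, alpha_3, alpha_6, alpha_7, alpha_8, alpha_9, alpha_10} form a chain of 7 nodes with one extra node attached to the third node from one end (E_8), and {alpha_4, alpha_5} form two nodes joined by a triple edge (G_2). A semisimple Lie algebra decomposes uniquely as the direct sum of simple ideals, one per connected component of its Dynkin diagram, so g ≅ E_8 ⊕ G_2 (dimension 248 + 14 = 262).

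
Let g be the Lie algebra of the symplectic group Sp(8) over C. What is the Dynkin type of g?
C_4

This is sp(8), which has dimension 8(8+1)/2 = 36 and rank 8/2 = 4. In the classification of classical Lie algebras, the symplectic algebra sp(2n) has type C_n; here n = 4, so the Dynkin diagram is a chain of 4 nodes with a double edge at one end; the terminal node there is the unique long simple root (C_4). Hence the type is C_4.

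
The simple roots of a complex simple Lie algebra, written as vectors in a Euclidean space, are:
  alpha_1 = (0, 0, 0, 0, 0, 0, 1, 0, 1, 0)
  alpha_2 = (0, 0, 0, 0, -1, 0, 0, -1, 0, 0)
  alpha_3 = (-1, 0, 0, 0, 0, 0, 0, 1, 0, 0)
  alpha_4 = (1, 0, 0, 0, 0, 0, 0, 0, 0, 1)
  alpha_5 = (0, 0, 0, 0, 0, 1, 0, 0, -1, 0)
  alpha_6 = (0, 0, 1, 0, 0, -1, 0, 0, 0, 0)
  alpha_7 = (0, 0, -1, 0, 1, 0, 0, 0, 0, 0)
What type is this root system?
Compute the Cartan integers a_ij = 2(alpha_i, alpha_j)/(alpha_j, alpha_j); the resulting 7x7 Cartan matrix is
[[2, 0, 0, 0, -1, 0, 0], [0, 2, -1, 0, 0, 0, -1], [0, -1, 2, -1, 0, 0, 0], [0, 0, -1, 2, 0, 0, 0], [-1, 0, 0, 0, 2, -1, 0], [0, 0, 0, 0, -1, 2, -1], [0, -1, 0, 0, 0, -1, 2]].
All simple roots have the same length, so the diagram is simply laced. The associated Dynkin diagram is a chain of 7 nodes with single edges (A_7), so the type is A_7 (the algebra sl(8)).

A7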